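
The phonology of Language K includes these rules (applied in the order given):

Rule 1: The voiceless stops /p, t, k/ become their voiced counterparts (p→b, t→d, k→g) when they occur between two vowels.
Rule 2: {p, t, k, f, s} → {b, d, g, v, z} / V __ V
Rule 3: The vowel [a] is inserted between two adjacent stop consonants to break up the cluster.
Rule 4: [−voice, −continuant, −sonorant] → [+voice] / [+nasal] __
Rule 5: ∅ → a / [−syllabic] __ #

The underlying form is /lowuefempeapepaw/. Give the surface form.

lowuevembeabebawa

Rule 1 (intervocalic voicing): /p/ is a voiceless stop between vowels /a/ and /e/, so it voices to [b]. /p/ is a voiceless stop between vowels /e/ and /a/, so it voices to [b]. /lowuefempeapepaw/ → lowuefempeabebaw.
Rule 2 (intervocalic voicing): /f/ is a voiceless obstruent between vowels /e/ and /e/, so it voices to [v]. /lowuefempeabebaw/ → lowuevempeabebaw.
Rule 3 (stop-cluster a-epenthesis): no segment meets the environment; /lowuevempeabebaw/ is unchanged.
Rule 4 (post-nasal voicing): /p/ is a voiceless stop immediately after the nasal /m/, so it voices to [b]. /lowuevempeabebaw/ → lowuevembeabebaw.
Rule 5 (final a-epenthesis): the form ends in the consonant /w/, so [a] is inserted word-finally. /lowuevembeabebaw/ → lowuevembeabebawa.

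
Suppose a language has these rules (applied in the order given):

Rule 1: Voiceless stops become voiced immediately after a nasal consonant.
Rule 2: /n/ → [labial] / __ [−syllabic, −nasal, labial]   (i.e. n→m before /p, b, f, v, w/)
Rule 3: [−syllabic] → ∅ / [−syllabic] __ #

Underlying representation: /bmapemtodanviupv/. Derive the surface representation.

bmapemdodamviup

Rule 1 (post-nasal voicing): /t/ is a voiceless stop immediately after the nasal /m/, so it voices to [d]. /bmapemtodanviupv/ → bmapemdodanviupv.
Rule 2 (nasal place assimilation): /n/ precedes the labial consonant /v/, so it assimilates in place to [m]. /bmapemdodanviupv/ → bmapemdodamviupv.
Rule 3 (final cluster simplification): /v/ is the second consonant of a word-final cluster /pv/, so it deletes. /bmapemdodamviupv/ → bmapemdodamviup.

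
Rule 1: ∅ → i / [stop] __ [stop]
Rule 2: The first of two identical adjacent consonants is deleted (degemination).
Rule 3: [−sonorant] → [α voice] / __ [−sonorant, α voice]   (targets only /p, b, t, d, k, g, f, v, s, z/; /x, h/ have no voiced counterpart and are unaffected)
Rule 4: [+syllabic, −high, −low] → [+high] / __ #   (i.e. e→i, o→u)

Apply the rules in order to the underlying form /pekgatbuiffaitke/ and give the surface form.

Rule 1 (stop-cluster i-epenthesis): /k/ and /g/ form a stop–stop cluster, so [i] is inserted between them. /t/ and /b/ form a stop–stop cluster, so [i] is inserted between them. /t/ and /k/ form a stop–stop cluster, so [i] is inserted between them. /pekgatbuiffaitke/ → pekigatibuiffaitike.
Rule 2 (degemination): /ff/ is a geminate; the first /f/ deletes. /pekigatibuiffaitike/ → pekigatibuifaitike.
Rule 3 (regressive voicing assimilation): no segment meets the environment; /pekigatibuifaitike/ is unchanged.
Rule 4 (final vowel raising): /e/ is a mid vowel in word-final position, so it raises to [i]. /pekigatibuifaitike/ → pekigatibuifaitiki.

pekigatibuifaitiki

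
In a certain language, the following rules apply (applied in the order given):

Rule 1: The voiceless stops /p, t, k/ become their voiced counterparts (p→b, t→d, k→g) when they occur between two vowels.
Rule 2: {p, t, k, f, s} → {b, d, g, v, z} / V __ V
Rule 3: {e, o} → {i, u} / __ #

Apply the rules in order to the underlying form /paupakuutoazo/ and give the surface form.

Rule 1 (intervocalic voicing): /p/ is a voiceless stop between vowels /u/ and /a/, so it voices to [b]. /k/ is a voiceless stop between vowels /a/ and /u/, so it voices to [g]. /t/ is a voiceless stop between vowels /u/ and /o/, so it voices to [d]. /paupakuutoazo/ → paubaguudoazo.
Rule 2 (intervocalic voicing): no segment meets the environment; /paubaguudoazo/ is unchanged.
Rule 3 (final vowel raising): /o/ is a mid vowel in word-final position, so it raises to [u]. /paubaguudoazo/ → paubaguudoazu.

paubaguudoazu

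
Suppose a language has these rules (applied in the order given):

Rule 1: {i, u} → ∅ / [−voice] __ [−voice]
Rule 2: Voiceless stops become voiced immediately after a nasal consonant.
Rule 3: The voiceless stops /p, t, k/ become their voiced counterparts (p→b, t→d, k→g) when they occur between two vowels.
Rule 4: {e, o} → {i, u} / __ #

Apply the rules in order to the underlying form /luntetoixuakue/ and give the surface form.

lundedoixuagui

Rule 1 (high vowel syncope): no segment meets the environment; /luntetoixuakue/ is unchanged.
Rule 2 (post-nasal voicing): /t/ is a voiceless stop immediately after the nasal /n/, so it voices to [d]. /luntetoixuakue/ → lundetoixuakue.
Rule 3 (intervocalic voicing): /t/ is a voiceless stop between vowels /e/ and /o/, so it voices to [d]. /k/ is a voiceless stop between vowels /a/ and /u/, so it voices to [g]. /lundetoixuakue/ → lundedoixuague.
Rule 4 (final vowel raising): /e/ is a mid vowel in word-final position, so it raises to [i]. /lundedoixuague/ → lundedoixuagui.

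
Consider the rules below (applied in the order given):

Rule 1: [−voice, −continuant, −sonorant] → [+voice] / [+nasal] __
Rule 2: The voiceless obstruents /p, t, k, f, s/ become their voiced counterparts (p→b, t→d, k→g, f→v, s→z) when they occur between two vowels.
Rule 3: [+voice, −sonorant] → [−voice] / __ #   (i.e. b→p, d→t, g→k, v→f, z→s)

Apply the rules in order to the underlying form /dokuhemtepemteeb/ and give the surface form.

Rule 1 (post-nasal voicing): /t/ is a voiceless stop immediately after the nasal /m/, so it voices to [d]. /t/ is a voiceless stop immediately after the nasal /m/, so it voices to [d]. /dokuhemtepemteeb/ → dokuhemdepemdeeb.
Rule 2 (intervocalic voicing): /k/ is a voiceless obstruent between vowels /o/ and /u/, so it voices to [g]. /p/ is a voiceless obstruent between vowels /e/ and /e/, so it voices to [b]. /dokuhemdepemdeeb/ → doguhemdebemdeeb.
Rule 3 (final devoicing): /b/ is a voiced obstruent in word-final position, so it devoices to [p]. /doguhemdebemdeeb/ → doguhemdebemdeep.

doguhemdebemdeep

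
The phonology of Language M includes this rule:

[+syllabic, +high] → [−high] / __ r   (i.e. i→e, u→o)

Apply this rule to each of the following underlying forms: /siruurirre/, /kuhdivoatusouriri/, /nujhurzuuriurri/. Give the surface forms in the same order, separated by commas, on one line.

/siruurirre/: /i/ is a high vowel immediately before /r/, so it lowers to [e]. /u/ is a high vowel immediately before /r/, so it lowers to [o]. /i/ is a high vowel immediately before /r/, so it lowers to [e]. → [seruorerre].
/kuhdivoatusouriri/: /u/ is a high vowel immediately before /r/, so it lowers to [o]. /i/ is a high vowel immediately before /r/, so it lowers to [e]. → [kuhdivoatusooreri].
/nujhurzuuriurri/: /u/ is a high vowel immediately before /r/, so it lowers to [o]. /u/ is a high vowel immediately before /r/, so it lowers to [o]. /u/ is a high vowel immediately before /r/, so it lowers to [o]. → [nujhorzuoriorri].

seruorerre, kuhdivoatusooreri, nujhorzuoriorri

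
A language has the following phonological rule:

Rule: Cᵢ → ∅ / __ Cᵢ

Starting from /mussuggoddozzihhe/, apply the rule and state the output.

musugodozihe

/ss/ is a geminate; the first /s/ deletes.
/gg/ is a geminate; the first /g/ deletes.
/dd/ is a geminate; the first /d/ deletes.
/zz/ is a geminate; the first /z/ deletes.
/hh/ is a geminate; the first /h/ deletes.
Surface form: [musugodozihe].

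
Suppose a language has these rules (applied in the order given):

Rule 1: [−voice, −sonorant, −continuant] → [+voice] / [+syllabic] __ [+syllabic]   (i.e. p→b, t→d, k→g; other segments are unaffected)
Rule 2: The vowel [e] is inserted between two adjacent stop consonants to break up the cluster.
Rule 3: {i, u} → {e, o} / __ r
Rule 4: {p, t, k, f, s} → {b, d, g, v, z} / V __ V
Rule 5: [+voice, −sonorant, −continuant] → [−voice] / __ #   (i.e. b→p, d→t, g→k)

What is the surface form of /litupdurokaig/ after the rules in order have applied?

Rule 1 (intervocalic voicing): /t/ is a voiceless stop between vowels /i/ and /u/, so it voices to [d]. /k/ is a voiceless stop between vowels /o/ and /a/, so it voices to [g]. /litupdurokaig/ → lidupdurogaig.
Rule 2 (stop-cluster e-epenthesis): /p/ and /d/ form a stop–stop cluster, so [e] is inserted between them. /lidupdurogaig/ → lidupedurogaig.
Rule 3 (pre-rhotic lowering): /u/ is a high vowel immediately before /r/, so it lowers to [o]. /lidupedurogaig/ → lidupedorogaig.
Rule 4 (intervocalic voicing): /p/ is a voiceless obstruent between vowels /u/ and /e/, so it voices to [b]. /lidupedorogaig/ → lidubedorogaig.
Rule 5 (final devoicing): /g/ is a voiced stop in word-final position, so it devoices to [k]. /lidubedorogaig/ → lidubedorogaik.

lidubedorogaik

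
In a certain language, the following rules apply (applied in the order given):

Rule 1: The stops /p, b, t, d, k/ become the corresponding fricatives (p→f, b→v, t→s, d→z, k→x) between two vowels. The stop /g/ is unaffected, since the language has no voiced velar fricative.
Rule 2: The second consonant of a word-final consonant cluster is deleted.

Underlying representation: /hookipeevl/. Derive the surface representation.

Rule 1 (intervocalic spirantization): /k/ is a stop between vowels /o/ and /i/, so it spirantizes to the fricative [x]. /p/ is a stop between vowels /i/ and /e/, so it spirantizes to the fricative [f]. /hookipeevl/ → hooxifeevl.
Rule 2 (final cluster simplification): /l/ is the second consonant of a word-final cluster /vl/, so it deletes. /hooxifeevl/ → hooxifeev.

hooxifeev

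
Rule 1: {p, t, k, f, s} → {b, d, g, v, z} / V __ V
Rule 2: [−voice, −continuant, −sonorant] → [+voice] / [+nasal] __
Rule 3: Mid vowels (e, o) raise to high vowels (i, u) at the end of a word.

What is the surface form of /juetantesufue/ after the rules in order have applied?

Rule 1 (intervocalic voicing): /t/ is a voiceless obstruent between vowels /e/ and /a/, so it voices to [d]. /s/ is a voiceless obstruent between vowels /e/ and /u/, so it voices to [z]. /f/ is a voiceless obstruent between vowels /u/ and /u/, so it voices to [v]. /juetantesufue/ → juedantezuvue.
Rule 2 (post-nasal voicing): /t/ is a voiceless stop immediately after the nasal /n/, so it voices to [d]. /juedantezuvue/ → juedandezuvue.
Rule 3 (final vowel raising): /e/ is a mid vowel in word-final position, so it raises to [i]. /juedandezuvue/ → juedandezuvui.

juedandezuvui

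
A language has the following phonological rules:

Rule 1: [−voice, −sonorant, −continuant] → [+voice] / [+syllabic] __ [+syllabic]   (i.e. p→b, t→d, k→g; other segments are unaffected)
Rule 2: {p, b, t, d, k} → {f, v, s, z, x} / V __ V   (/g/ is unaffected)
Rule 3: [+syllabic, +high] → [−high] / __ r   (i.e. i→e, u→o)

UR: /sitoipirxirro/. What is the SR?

sizoiverxerro

Rule 1 (intervocalic voicing): /t/ is a voiceless stop between vowels /i/ and /o/, so it voices to [d]. /p/ is a voiceless stop between vowels /i/ and /i/, so it voices to [b]. /sitoipirxirro/ → sidoibirxirro.
Rule 2 (intervocalic spirantization): /d/ is a stop between vowels /i/ and /o/, so it spirantizes to the fricative [z]. /b/ is a stop between vowels /i/ and /i/, so it spirantizes to the fricative [v]. /sidoibirxirro/ → sizoivirxirro.
Rule 3 (pre-rhotic lowering): /i/ is a high vowel immediately before /r/, so it lowers to [e]. /i/ is a high vowel immediately before /r/, so it lowers to [e]. /sizoivirxirro/ → sizoiverxerro.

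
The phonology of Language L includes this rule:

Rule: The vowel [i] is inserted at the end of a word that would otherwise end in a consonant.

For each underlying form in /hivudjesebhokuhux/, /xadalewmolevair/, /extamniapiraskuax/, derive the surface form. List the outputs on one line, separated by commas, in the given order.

/hivudjesebhokuhux/: the form ends in the consonant /x/, so [i] is inserted word-finally. → [hivudjesebhokuhuxi].
/xadalewmolevair/: the form ends in the consonant /r/, so [i] is inserted word-finally. → [xadalewmolevairi].
/extamniapiraskuax/: the form ends in the consonant /x/, so [i] is inserted word-finally. → [extamniapiraskuaxi].

hivudjesebhokuhuxi, xadalewmolevairi, extamniapiraskuaxi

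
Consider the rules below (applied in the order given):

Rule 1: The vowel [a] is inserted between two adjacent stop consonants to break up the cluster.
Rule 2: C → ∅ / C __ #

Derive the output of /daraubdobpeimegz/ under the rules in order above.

Rule 1 (stop-cluster a-epenthesis): /b/ and /d/ form a stop–stop cluster, so [a] is inserted between them. /b/ and /p/ form a stop–stop cluster, so [a] is inserted between them. /daraubdobpeimegz/ → daraubadobapeimegz.
Rule 2 (final cluster simplification): /z/ is the second consonant of a word-final cluster /gz/, so it deletes. /daraubadobapeimegz/ → daraubadobapeimeg.

daraubadobapeimeg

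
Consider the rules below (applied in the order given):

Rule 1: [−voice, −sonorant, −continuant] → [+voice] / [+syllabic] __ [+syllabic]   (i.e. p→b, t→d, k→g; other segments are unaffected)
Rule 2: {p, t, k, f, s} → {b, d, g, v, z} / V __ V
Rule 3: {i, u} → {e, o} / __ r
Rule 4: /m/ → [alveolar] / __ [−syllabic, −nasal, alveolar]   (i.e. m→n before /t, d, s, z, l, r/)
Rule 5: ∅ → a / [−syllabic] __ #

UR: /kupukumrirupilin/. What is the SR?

kubugunrerubilina

Rule 1 (intervocalic voicing): /p/ is a voiceless stop between vowels /u/ and /u/, so it voices to [b]. /k/ is a voiceless stop between vowels /u/ and /u/, so it voices to [g]. /p/ is a voiceless stop between vowels /u/ and /i/, so it voices to [b]. /kupukumrirupilin/ → kubugumrirubilin.
Rule 2 (intervocalic voicing): no segment meets the environment; /kubugumrirubilin/ is unchanged.
Rule 3 (pre-rhotic lowering): /i/ is a high vowel immediately before /r/, so it lowers to [e]. /kubugumrirubilin/ → kubugumrerubilin.
Rule 4 (nasal place assimilation): /m/ precedes the alveolar consonant /r/, so it assimilates in place to [n]. /kubugumrerubilin/ → kubugunrerubilin.
Rule 5 (final a-epenthesis): the form ends in the consonant /n/, so [a] is inserted word-finally. /kubugunrerubilin/ → kubugunrerubilina.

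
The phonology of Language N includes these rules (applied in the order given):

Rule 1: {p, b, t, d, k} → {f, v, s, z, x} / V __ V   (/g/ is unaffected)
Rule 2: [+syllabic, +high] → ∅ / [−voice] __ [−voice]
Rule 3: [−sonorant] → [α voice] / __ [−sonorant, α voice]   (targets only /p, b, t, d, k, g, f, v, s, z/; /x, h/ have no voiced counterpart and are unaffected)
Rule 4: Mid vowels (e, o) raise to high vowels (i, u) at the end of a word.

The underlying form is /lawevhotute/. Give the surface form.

Rule 1 (intervocalic spirantization): /t/ is a stop between vowels /o/ and /u/, so it spirantizes to the fricative [s]. /t/ is a stop between vowels /u/ and /e/, so it spirantizes to the fricative [s]. /lawevhotute/ → lawevhosuse.
Rule 2 (high vowel syncope): /u/ is a high vowel flanked by voiceless consonants /s/ and /s/, so it deletes. /lawevhosuse/ → lawevhosse.
Rule 3 (regressive voicing assimilation): /v/ precedes the voiceless obstruent /h/, so it devoices to [f] by assimilation. /lawevhosse/ → lawefhosse.
Rule 4 (final vowel raising): /e/ is a mid vowel in word-final position, so it raises to [i]. /lawefhosse/ → lawefhossi.

lawefhossi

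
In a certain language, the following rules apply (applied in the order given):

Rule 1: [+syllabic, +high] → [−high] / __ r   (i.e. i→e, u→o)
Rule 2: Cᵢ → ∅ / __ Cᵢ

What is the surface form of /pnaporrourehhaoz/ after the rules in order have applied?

pnaporoorehaoz

Rule 1 (pre-rhotic lowering): /u/ is a high vowel immediately before /r/, so it lowers to [o]. /pnaporrourehhaoz/ → pnaporroorehhaoz.
Rule 2 (degemination): /rr/ is a geminate; the first /r/ deletes. /hh/ is a geminate; the first /h/ deletes. /pnaporroorehhaoz/ → pnaporoorehaoz.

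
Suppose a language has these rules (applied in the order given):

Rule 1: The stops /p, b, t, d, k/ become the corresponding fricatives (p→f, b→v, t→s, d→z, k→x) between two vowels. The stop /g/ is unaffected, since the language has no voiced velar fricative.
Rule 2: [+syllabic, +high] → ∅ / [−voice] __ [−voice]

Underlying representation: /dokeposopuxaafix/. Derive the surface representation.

doxefosofxaafx

Rule 1 (intervocalic spirantization): /k/ is a stop between vowels /o/ and /e/, so it spirantizes to the fricative [x]. /p/ is a stop between vowels /e/ and /o/, so it spirantizes to the fricative [f]. /p/ is a stop between vowels /o/ and /u/, so it spirantizes to the fricative [f]. /dokeposopuxaafix/ → doxefosofuxaafix.
Rule 2 (high vowel syncope): /u/ is a high vowel flanked by voiceless consonants /f/ and /x/, so it deletes. /i/ is a high vowel flanked by voiceless consonants /f/ and /x/, so it deletes. /doxefosofuxaafix/ → doxefosofxaafx.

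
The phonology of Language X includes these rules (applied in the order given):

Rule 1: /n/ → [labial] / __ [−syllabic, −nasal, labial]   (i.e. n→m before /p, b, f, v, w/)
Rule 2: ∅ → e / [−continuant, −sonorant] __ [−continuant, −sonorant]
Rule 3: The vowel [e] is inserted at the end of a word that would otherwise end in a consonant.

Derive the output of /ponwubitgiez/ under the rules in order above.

Rule 1 (nasal place assimilation): /n/ precedes the labial consonant /w/, so it assimilates in place to [m]. /ponwubitgiez/ → pomwubitgiez.
Rule 2 (stop-cluster e-epenthesis): /t/ and /g/ form a stop–stop cluster, so [e] is inserted between them. /pomwubitgiez/ → pomwubitegiez.
Rule 3 (final e-epenthesis): the form ends in the consonant /z/, so [e] is inserted word-finally. /pomwubitegiez/ → pomwubitegieze.

pomwubitegieze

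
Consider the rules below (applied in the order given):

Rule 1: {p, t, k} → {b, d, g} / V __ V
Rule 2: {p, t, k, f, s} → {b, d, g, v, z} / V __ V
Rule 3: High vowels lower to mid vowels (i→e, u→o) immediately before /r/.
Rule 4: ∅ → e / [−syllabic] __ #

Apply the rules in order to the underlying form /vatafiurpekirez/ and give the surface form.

vadaviorpegereze

Rule 1 (intervocalic voicing): /t/ is a voiceless stop between vowels /a/ and /a/, so it voices to [d]. /k/ is a voiceless stop between vowels /e/ and /i/, so it voices to [g]. /vatafiurpekirez/ → vadafiurpegirez.
Rule 2 (intervocalic voicing): /f/ is a voiceless obstruent between vowels /a/ and /i/, so it voices to [v]. /vadafiurpegirez/ → vadaviurpegirez.
Rule 3 (pre-rhotic lowering): /u/ is a high vowel immediately before /r/, so it lowers to [o]. /i/ is a high vowel immediately before /r/, so it lowers to [e]. /vadaviurpegirez/ → vadaviorpegerez.
Rule 4 (final e-epenthesis): the form ends in the consonant /z/, so [e] is inserted word-finally. /vadaviorpegerez/ → vadaviorpegereze.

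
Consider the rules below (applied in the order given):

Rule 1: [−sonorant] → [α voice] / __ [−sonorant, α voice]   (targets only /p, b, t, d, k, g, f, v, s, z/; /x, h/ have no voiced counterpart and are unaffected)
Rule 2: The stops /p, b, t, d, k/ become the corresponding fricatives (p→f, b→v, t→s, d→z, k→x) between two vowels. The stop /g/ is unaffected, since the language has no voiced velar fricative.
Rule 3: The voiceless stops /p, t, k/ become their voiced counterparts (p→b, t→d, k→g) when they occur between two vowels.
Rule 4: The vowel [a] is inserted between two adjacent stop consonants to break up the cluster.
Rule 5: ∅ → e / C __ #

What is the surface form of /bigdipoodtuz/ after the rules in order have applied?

Rule 1 (regressive voicing assimilation): /d/ precedes the voiceless obstruent /t/, so it devoices to [t] by assimilation. /bigdipoodtuz/ → bigdipoottuz.
Rule 2 (intervocalic spirantization): /p/ is a stop between vowels /i/ and /o/, so it spirantizes to the fricative [f]. /bigdipoottuz/ → bigdifoottuz.
Rule 3 (intervocalic voicing): no segment meets the environment; /bigdifoottuz/ is unchanged.
Rule 4 (stop-cluster a-epenthesis): /g/ and /d/ form a stop–stop cluster, so [a] is inserted between them. /t/ and /t/ form a stop–stop cluster, so [a] is inserted between them. /bigdifoottuz/ → bigadifootatuz.
Rule 5 (final e-epenthesis): the form ends in the consonant /z/, so [e] is inserted word-finally. /bigadifootatuz/ → bigadifootatuze.

bigadifootatuze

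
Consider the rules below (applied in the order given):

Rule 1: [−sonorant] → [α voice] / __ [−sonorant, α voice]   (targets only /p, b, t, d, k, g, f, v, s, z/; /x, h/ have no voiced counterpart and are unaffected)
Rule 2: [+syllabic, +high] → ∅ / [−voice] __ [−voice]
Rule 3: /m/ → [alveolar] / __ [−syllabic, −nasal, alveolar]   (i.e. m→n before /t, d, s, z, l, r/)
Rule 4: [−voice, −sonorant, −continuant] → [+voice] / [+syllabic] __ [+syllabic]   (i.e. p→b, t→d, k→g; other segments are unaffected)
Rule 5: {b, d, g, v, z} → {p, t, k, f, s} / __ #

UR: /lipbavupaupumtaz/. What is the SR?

Rule 1 (regressive voicing assimilation): /p/ precedes the voiced obstruent /b/, so it voices to [b] by assimilation. /lipbavupaupumtaz/ → libbavupaupumtaz.
Rule 2 (high vowel syncope): no segment meets the environment; /libbavupaupumtaz/ is unchanged.
Rule 3 (nasal place assimilation): /m/ precedes the alveolar consonant /t/, so it assimilates in place to [n]. /libbavupaupumtaz/ → libbavupaupuntaz.
Rule 4 (intervocalic voicing): /p/ is a voiceless stop between vowels /u/ and /a/, so it voices to [b]. /p/ is a voiceless stop between vowels /u/ and /u/, so it voices to [b]. /libbavupaupuntaz/ → libbavubaubuntaz.
Rule 5 (final devoicing): /z/ is a voiced obstruent in word-final position, so it devoices to [s]. /libbavubaubuntaz/ → libbavubaubuntas.

libbavubaubuntas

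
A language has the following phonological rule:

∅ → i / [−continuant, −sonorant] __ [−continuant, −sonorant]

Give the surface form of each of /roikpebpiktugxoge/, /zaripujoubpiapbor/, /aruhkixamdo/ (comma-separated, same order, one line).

roikipebipikitugxoge, zaripujoubipiapibor, aruhkixamdo

/roikpebpiktugxoge/: /k/ and /p/ form a stop–stop cluster, so [i] is inserted between them. /b/ and /p/ form a stop–stop cluster, so [i] is inserted between them. /k/ and /t/ form a stop–stop cluster, so [i] is inserted between them. → [roikipebipikitugxoge].
/zaripujoubpiapbor/: /b/ and /p/ form a stop–stop cluster, so [i] is inserted between them. /p/ and /b/ form a stop–stop cluster, so [i] is inserted between them. → [zaripujoubipiapibor].
/aruhkixamdo/: the rule's environment is not met; surfaces unchanged as [aruhkixamdo].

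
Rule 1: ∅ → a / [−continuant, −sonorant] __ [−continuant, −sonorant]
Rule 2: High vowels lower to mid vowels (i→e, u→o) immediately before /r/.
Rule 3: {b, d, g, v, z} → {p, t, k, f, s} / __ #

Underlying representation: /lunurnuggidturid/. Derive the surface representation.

Rule 1 (stop-cluster a-epenthesis): /g/ and /g/ form a stop–stop cluster, so [a] is inserted between them. /d/ and /t/ form a stop–stop cluster, so [a] is inserted between them. /lunurnuggidturid/ → lunurnugagidaturid.
Rule 2 (pre-rhotic lowering): /u/ is a high vowel immediately before /r/, so it lowers to [o]. /u/ is a high vowel immediately before /r/, so it lowers to [o]. /lunurnugagidaturid/ → lunornugagidatorid.
Rule 3 (final devoicing): /d/ is a voiced obstruent in word-final position, so it devoices to [t]. /lunornugagidatorid/ → lunornugagidatorit.

lunornugagidatorit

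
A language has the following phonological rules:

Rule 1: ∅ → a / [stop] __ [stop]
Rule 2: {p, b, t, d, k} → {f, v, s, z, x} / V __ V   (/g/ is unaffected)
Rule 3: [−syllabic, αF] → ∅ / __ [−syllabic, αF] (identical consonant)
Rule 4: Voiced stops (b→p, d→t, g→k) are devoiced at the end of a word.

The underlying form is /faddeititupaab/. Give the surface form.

fazazeisisufaap

Rule 1 (stop-cluster a-epenthesis): /d/ and /d/ form a stop–stop cluster, so [a] is inserted between them. /faddeititupaab/ → fadadeititupaab.
Rule 2 (intervocalic spirantization): /d/ is a stop between vowels /a/ and /a/, so it spirantizes to the fricative [z]. /d/ is a stop between vowels /a/ and /e/, so it spirantizes to the fricative [z]. /t/ is a stop between vowels /i/ and /i/, so it spirantizes to the fricative [s]. /t/ is a stop between vowels /i/ and /u/, so it spirantizes to the fricative [s]. /p/ is a stop between vowels /u/ and /a/, so it spirantizes to the fricative [f]. /fadadeititupaab/ → fazazeisisufaab.
Rule 3 (degemination): no segment meets the environment; /fazazeisisufaab/ is unchanged.
Rule 4 (final devoicing): /b/ is a voiced stop in word-final position, so it devoices to [p]. /fazazeisisufaab/ → fazazeisisufaap.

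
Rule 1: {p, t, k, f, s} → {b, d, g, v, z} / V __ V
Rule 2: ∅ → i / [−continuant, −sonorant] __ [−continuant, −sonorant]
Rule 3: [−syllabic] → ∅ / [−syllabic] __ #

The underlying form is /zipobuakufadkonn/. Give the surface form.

zibobuaguvadikon

Rule 1 (intervocalic voicing): /p/ is a voiceless obstruent between vowels /i/ and /o/, so it voices to [b]. /k/ is a voiceless obstruent between vowels /a/ and /u/, so it voices to [g]. /f/ is a voiceless obstruent between vowels /u/ and /a/, so it voices to [v]. /zipobuakufadkonn/ → zibobuaguvadkonn.
Rule 2 (stop-cluster i-epenthesis): /d/ and /k/ form a stop–stop cluster, so [i] is inserted between them. /zibobuaguvadkonn/ → zibobuaguvadikonn.
Rule 3 (final cluster simplification): /n/ is the second consonant of a word-final cluster /nn/, so it deletes. /zibobuaguvadikonn/ → zibobuaguvadikon.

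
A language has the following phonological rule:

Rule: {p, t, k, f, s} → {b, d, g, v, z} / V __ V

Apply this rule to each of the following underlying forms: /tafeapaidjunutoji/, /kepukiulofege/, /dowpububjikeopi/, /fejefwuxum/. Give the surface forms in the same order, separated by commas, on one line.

/tafeapaidjunutoji/: /f/ is a voiceless obstruent between vowels /a/ and /e/, so it voices to [v]. /p/ is a voiceless obstruent between vowels /a/ and /a/, so it voices to [b]. /t/ is a voiceless obstruent between vowels /u/ and /o/, so it voices to [d]. → [taveabaidjunudoji].
/kepukiulofege/: /p/ is a voiceless obstruent between vowels /e/ and /u/, so it voices to [b]. /k/ is a voiceless obstruent between vowels /u/ and /i/, so it voices to [g]. /f/ is a voiceless obstruent between vowels /o/ and /e/, so it voices to [v]. → [kebugiulovege].
/dowpububjikeopi/: /k/ is a voiceless obstruent between vowels /i/ and /e/, so it voices to [g]. /p/ is a voiceless obstruent between vowels /o/ and /i/, so it voices to [b]. → [dowpububjigeobi].
/fejefwuxum/: the rule's environment is not met; surfaces unchanged as [fejefwuxum].

taveabaidjunudoji, kebugiulovege, dowpububjigeobi, fejefwuxum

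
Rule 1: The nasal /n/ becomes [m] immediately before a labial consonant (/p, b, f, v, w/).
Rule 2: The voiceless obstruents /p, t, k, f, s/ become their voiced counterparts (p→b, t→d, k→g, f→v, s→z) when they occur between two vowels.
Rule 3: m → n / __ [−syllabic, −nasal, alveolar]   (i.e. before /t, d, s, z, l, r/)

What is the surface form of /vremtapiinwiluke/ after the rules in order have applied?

vrentabiimwiluge

Rule 1 (nasal place assimilation): /n/ precedes the labial consonant /w/, so it assimilates in place to [m]. /vremtapiinwiluke/ → vremtapiimwiluke.
Rule 2 (intervocalic voicing): /p/ is a voiceless obstruent between vowels /a/ and /i/, so it voices to [b]. /k/ is a voiceless obstruent between vowels /u/ and /e/, so it voices to [g]. /vremtapiimwiluke/ → vremtabiimwiluge.
Rule 3 (nasal place assimilation): /m/ precedes the alveolar consonant /t/, so it assimilates in place to [n]. /vremtabiimwiluge/ → vrentabiimwiluge.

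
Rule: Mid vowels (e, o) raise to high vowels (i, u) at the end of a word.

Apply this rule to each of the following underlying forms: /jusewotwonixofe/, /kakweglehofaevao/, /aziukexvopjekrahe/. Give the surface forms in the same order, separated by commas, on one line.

jusewotwonixofi, kakweglehofaevau, aziukexvopjekrahi

/jusewotwonixofe/: /e/ is a mid vowel in word-final position, so it raises to [i]. → [jusewotwonixofi].
/kakweglehofaevao/: /o/ is a mid vowel in word-final position, so it raises to [u]. → [kakweglehofaevau].
/aziukexvopjekrahe/: /e/ is a mid vowel in word-final position, so it raises to [i]. → [aziukexvopjekrahi].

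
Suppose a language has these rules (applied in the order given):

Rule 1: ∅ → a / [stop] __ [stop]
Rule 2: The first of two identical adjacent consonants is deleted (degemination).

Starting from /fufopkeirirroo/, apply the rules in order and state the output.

Rule 1 (stop-cluster a-epenthesis): /p/ and /k/ form a stop–stop cluster, so [a] is inserted between them. /fufopkeirirroo/ → fufopakeirirroo.
Rule 2 (degemination): /rr/ is a geminate; the first /r/ deletes. /fufopakeirirroo/ → fufopakeiriroo.

fufopakeiriroo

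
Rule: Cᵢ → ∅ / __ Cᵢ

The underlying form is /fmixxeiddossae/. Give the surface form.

/xx/ is a geminate; the first /x/ deletes.
/dd/ is a geminate; the first /d/ deletes.
/ss/ is a geminate; the first /s/ deletes.
The other instances of /f/, /m/, /x/, /d/, /s/ do not occur in the required environment and remain unchanged.
Surface form: [fmixeidosae].

fmixeidosae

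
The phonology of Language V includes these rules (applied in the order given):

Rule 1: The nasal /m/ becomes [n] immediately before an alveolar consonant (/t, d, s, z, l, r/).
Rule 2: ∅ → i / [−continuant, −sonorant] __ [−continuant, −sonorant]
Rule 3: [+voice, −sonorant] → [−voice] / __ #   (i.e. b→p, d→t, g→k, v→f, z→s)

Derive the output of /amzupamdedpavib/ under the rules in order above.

Rule 1 (nasal place assimilation): /m/ precedes the alveolar consonant /z/, so it assimilates in place to [n]. /m/ precedes the alveolar consonant /d/, so it assimilates in place to [n]. /amzupamdedpavib/ → anzupandedpavib.
Rule 2 (stop-cluster i-epenthesis): /d/ and /p/ form a stop–stop cluster, so [i] is inserted between them. /anzupandedpavib/ → anzupandedipavib.
Rule 3 (final devoicing): /b/ is a voiced obstruent in word-final position, so it devoices to [p]. /anzupandedipavib/ → anzupandedipavip.

anzupandedipavip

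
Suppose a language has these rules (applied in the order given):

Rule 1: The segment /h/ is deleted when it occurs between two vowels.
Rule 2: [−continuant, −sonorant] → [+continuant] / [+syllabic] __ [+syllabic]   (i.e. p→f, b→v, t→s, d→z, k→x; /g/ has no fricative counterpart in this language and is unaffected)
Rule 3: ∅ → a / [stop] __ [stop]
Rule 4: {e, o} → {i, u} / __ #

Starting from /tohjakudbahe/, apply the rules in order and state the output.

Rule 1 (intervocalic h-deletion): /h/ occurs between vowels /a/ and /e/, so it deletes. /tohjakudbahe/ → tohjakudbae.
Rule 2 (intervocalic spirantization): /k/ is a stop between vowels /a/ and /u/, so it spirantizes to the fricative [x]. /tohjakudbae/ → tohjaxudbae.
Rule 3 (stop-cluster a-epenthesis): /d/ and /b/ form a stop–stop cluster, so [a] is inserted between them. /tohjaxudbae/ → tohjaxudabae.
Rule 4 (final vowel raising): /e/ is a mid vowel in word-final position, so it raises to [i]. /tohjaxudabae/ → tohjaxudabai.

tohjaxudabai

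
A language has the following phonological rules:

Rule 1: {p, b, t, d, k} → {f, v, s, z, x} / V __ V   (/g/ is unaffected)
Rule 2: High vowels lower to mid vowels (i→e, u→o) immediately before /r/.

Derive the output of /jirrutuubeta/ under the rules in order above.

Rule 1 (intervocalic spirantization): /t/ is a stop between vowels /u/ and /u/, so it spirantizes to the fricative [s]. /b/ is a stop between vowels /u/ and /e/, so it spirantizes to the fricative [v]. /t/ is a stop between vowels /e/ and /a/, so it spirantizes to the fricative [s]. /jirrutuubeta/ → jirrusuuvesa.
Rule 2 (pre-rhotic lowering): /i/ is a high vowel immediately before /r/, so it lowers to [e]. /jirrusuuvesa/ → jerrusuuvesa.

jerrusuuvesa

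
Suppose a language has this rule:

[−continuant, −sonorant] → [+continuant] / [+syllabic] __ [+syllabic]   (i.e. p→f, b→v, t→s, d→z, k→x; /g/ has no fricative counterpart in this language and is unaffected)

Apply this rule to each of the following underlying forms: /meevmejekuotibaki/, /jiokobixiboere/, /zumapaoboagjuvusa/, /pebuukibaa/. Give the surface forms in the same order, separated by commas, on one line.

/meevmejekuotibaki/: /k/ is a stop between vowels /e/ and /u/, so it spirantizes to the fricative [x]. /t/ is a stop between vowels /o/ and /i/, so it spirantizes to the fricative [s]. /b/ is a stop between vowels /i/ and /a/, so it spirantizes to the fricative [v]. /k/ is a stop between vowels /a/ and /i/, so it spirantizes to the fricative [x]. → [meevmejexuosivaxi].
/jiokobixiboere/: /k/ is a stop between vowels /o/ and /o/, so it spirantizes to the fricative [x]. /b/ is a stop between vowels /o/ and /i/, so it spirantizes to the fricative [v]. /b/ is a stop between vowels /i/ and /o/, so it spirantizes to the fricative [v]. → [jioxovixivoere].
/zumapaoboagjuvusa/: /p/ is a stop between vowels /a/ and /a/, so it spirantizes to the fricative [f]. /b/ is a stop between vowels /o/ and /o/, so it spirantizes to the fricative [v]. → [zumafaovoagjuvusa].
/pebuukibaa/: /b/ is a stop between vowels /e/ and /u/, so it spirantizes to the fricative [v]. /k/ is a stop between vowels /u/ and /i/, so it spirantizes to the fricative [x]. /b/ is a stop between vowels /i/ and /a/, so it spirantizes to the fricative [v]. → [pevuuxivaa].

meevmejexuosivaxi, jioxovixivoere, zumafaovoagjuvusa, pevuuxivaa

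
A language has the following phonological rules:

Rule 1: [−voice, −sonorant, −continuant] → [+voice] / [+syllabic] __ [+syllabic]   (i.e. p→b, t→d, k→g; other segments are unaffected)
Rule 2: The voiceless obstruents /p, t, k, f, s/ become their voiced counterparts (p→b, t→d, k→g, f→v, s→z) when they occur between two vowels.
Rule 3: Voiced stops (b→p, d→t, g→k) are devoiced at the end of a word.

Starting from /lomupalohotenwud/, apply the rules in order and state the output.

lomubalohodenwut

Rule 1 (intervocalic voicing): /p/ is a voiceless stop between vowels /u/ and /a/, so it voices to [b]. /t/ is a voiceless stop between vowels /o/ and /e/, so it voices to [d]. /lomupalohotenwud/ → lomubalohodenwud.
Rule 2 (intervocalic voicing): no segment meets the environment; /lomubalohodenwud/ is unchanged.
Rule 3 (final devoicing): /d/ is a voiced stop in word-final position, so it devoices to [t]. /lomubalohodenwud/ → lomubalohodenwut.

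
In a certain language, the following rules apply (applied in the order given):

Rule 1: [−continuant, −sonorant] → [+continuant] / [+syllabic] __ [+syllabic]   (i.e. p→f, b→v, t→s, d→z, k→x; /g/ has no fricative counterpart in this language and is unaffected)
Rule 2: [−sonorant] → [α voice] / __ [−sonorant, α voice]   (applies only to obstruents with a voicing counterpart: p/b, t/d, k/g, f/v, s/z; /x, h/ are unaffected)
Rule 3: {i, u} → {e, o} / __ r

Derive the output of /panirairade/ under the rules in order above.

Rule 1 (intervocalic spirantization): /d/ is a stop between vowels /a/ and /e/, so it spirantizes to the fricative [z]. /panirairade/ → panirairaze.
Rule 2 (regressive voicing assimilation): no segment meets the environment; /panirairaze/ is unchanged.
Rule 3 (pre-rhotic lowering): /i/ is a high vowel immediately before /r/, so it lowers to [e]. /i/ is a high vowel immediately before /r/, so it lowers to [e]. /panirairaze/ → paneraeraze.

paneraeraze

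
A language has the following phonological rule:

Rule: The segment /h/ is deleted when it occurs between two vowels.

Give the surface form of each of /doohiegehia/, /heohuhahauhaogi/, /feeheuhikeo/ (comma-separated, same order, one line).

dooiegeia, heouaauaogi, feeeuikeo

/doohiegehia/: /h/ occurs between vowels /o/ and /i/, so it deletes. /h/ occurs between vowels /e/ and /i/, so it deletes. → [dooiegeia].
/heohuhahauhaogi/: /h/ occurs between vowels /o/ and /u/, so it deletes. /h/ occurs between vowels /u/ and /a/, so it deletes. /h/ occurs between vowels /a/ and /a/, so it deletes. /h/ occurs between vowels /u/ and /a/, so it deletes. → [heouaauaogi].
/feeheuhikeo/: /h/ occurs between vowels /e/ and /e/, so it deletes. /h/ occurs between vowels /u/ and /i/, so it deletes. → [feeeuikeo].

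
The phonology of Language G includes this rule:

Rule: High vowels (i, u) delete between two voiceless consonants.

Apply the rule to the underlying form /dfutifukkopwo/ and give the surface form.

/u/ is a high vowel flanked by voiceless consonants /f/ and /t/, so it deletes.
/i/ is a high vowel flanked by voiceless consonants /t/ and /f/, so it deletes.
/u/ is a high vowel flanked by voiceless consonants /f/ and /k/, so it deletes.
Surface form: [dftfkkopwo].

dftfkkopwo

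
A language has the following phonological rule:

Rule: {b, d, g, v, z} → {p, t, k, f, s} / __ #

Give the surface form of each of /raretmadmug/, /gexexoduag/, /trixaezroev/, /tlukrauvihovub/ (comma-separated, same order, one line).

raretmadmuk, gexexoduak, trixaezroef, tlukrauvihovup

/raretmadmug/: /g/ is a voiced obstruent in word-final position, so it devoices to [k]. → [raretmadmuk].
/gexexoduag/: /g/ is a voiced obstruent in word-final position, so it devoices to [k]. → [gexexoduak].
/trixaezroev/: /v/ is a voiced obstruent in word-final position, so it devoices to [f]. → [trixaezroef].
/tlukrauvihovub/: /b/ is a voiced obstruent in word-final position, so it devoices to [p]. → [tlukrauvihovup].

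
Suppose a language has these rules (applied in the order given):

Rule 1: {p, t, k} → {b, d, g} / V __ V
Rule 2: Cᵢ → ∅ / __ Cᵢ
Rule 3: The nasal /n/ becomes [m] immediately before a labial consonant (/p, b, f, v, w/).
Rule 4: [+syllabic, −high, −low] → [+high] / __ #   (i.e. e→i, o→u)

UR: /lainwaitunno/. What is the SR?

Rule 1 (intervocalic voicing): /t/ is a voiceless stop between vowels /i/ and /u/, so it voices to [d]. /lainwaitunno/ → lainwaidunno.
Rule 2 (degemination): /nn/ is a geminate; the first /n/ deletes. /lainwaidunno/ → lainwaiduno.
Rule 3 (nasal place assimilation): /n/ precedes the labial consonant /w/, so it assimilates in place to [m]. /lainwaiduno/ → laimwaiduno.
Rule 4 (final vowel raising): /o/ is a mid vowel in word-final position, so it raises to [u]. /laimwaiduno/ → laimwaidunu.

laimwaidunu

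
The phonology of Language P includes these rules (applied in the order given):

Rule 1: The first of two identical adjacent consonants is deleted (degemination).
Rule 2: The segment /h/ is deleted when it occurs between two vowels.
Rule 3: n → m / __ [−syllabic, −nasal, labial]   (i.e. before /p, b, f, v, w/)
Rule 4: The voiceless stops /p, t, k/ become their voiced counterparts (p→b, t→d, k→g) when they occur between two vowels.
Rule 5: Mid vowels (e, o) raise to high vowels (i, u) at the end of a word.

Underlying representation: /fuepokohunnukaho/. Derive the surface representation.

fuebogounugau

Rule 1 (degemination): /nn/ is a geminate; the first /n/ deletes. /fuepokohunnukaho/ → fuepokohunukaho.
Rule 2 (intervocalic h-deletion): /h/ occurs between vowels /o/ and /u/, so it deletes. /h/ occurs between vowels /a/ and /o/, so it deletes. /fuepokohunukaho/ → fuepokounukao.
Rule 3 (nasal place assimilation): no segment meets the environment; /fuepokounukao/ is unchanged.
Rule 4 (intervocalic voicing): /p/ is a voiceless stop between vowels /e/ and /o/, so it voices to [b]. /k/ is a voiceless stop between vowels /o/ and /o/, so it voices to [g]. /k/ is a voiceless stop between vowels /u/ and /a/, so it voices to [g]. /fuepokounukao/ → fuebogounugao.
Rule 5 (final vowel raising): /o/ is a mid vowel in word-final position, so it raises to [u]. /fuebogounugao/ → fuebogounugau.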